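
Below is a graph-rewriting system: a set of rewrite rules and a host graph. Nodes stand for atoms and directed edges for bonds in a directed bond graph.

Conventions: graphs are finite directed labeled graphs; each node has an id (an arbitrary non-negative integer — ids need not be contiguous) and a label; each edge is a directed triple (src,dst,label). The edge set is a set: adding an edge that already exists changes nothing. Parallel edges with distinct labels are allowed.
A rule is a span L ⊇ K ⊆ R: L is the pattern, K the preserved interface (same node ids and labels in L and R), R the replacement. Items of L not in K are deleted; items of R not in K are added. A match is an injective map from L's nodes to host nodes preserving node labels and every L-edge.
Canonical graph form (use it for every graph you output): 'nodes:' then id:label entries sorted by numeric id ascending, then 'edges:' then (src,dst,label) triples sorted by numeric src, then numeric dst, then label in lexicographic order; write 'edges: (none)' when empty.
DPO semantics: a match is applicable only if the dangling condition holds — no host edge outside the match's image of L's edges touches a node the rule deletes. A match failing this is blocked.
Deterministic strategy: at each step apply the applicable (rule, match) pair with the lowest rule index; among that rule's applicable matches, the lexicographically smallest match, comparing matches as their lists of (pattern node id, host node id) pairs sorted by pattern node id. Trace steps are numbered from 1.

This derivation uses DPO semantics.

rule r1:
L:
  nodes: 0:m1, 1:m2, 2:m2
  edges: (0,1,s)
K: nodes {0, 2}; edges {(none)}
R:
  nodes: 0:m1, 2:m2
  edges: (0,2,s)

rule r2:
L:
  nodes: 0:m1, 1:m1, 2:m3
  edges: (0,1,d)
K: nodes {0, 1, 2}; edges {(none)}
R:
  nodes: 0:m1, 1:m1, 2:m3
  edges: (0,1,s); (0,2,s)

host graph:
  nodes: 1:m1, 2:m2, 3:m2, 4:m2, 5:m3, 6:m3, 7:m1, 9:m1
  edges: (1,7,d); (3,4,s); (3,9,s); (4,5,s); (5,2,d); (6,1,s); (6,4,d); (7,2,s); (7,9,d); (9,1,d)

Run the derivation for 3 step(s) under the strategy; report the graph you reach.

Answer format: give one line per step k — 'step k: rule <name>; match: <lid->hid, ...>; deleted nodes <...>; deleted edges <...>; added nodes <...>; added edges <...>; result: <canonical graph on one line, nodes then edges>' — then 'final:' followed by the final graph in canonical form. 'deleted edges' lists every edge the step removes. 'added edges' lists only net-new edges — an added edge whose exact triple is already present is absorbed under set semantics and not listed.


step 1: rule r2; match: 0->1, 1->7, 2->5; deleted nodes (none); deleted edges (1,7,d); added nodes (none); added edges (1,5,s); (1,7,s); result: nodes: 1:m1, 2:m2, 3:m2, 4:m2, 5:m3, 6:m3, 7:m1, 9:m1 edges: (1,5,s); (1,7,s); (3,4,s); (3,9,s); (4,5,s); (5,2,d); (6,1,s); (6,4,d); (7,2,s); (7,9,d); (9,1,d)
step 2: rule r2; match: 0->7, 1->9, 2->5; deleted nodes (none); deleted edges (7,9,d); added nodes (none); added edges (7,5,s); (7,9,s); result: nodes: 1:m1, 2:m2, 3:m2, 4:m2, 5:m3, 6:m3, 7:m1, 9:m1 edges: (1,5,s); (1,7,s); (3,4,s); (3,9,s); (4,5,s); (5,2,d); (6,1,s); (6,4,d); (7,2,s); (7,5,s); (7,9,s); (9,1,d)
step 3: rule r2; match: 0->9, 1->1, 2->5; deleted nodes (none); deleted edges (9,1,d); added nodes (none); added edges (9,1,s); (9,5,s); result: nodes: 1:m1, 2:m2, 3:m2, 4:m2, 5:m3, 6:m3, 7:m1, 9:m1 edges: (1,5,s); (1,7,s); (3,4,s); (3,9,s); (4,5,s); (5,2,d); (6,1,s); (6,4,d); (7,2,s); (7,5,s); (7,9,s); (9,1,s); (9,5,s)
final:
nodes: 1:m1, 2:m2, 3:m2, 4:m2, 5:m3, 6:m3, 7:m1, 9:m1
edges: (1,5,s); (1,7,s); (3,4,s); (3,9,s); (4,5,s); (5,2,d); (6,1,s); (6,4,d); (7,2,s); (7,5,s); (7,9,s); (9,1,s); (9,5,s)


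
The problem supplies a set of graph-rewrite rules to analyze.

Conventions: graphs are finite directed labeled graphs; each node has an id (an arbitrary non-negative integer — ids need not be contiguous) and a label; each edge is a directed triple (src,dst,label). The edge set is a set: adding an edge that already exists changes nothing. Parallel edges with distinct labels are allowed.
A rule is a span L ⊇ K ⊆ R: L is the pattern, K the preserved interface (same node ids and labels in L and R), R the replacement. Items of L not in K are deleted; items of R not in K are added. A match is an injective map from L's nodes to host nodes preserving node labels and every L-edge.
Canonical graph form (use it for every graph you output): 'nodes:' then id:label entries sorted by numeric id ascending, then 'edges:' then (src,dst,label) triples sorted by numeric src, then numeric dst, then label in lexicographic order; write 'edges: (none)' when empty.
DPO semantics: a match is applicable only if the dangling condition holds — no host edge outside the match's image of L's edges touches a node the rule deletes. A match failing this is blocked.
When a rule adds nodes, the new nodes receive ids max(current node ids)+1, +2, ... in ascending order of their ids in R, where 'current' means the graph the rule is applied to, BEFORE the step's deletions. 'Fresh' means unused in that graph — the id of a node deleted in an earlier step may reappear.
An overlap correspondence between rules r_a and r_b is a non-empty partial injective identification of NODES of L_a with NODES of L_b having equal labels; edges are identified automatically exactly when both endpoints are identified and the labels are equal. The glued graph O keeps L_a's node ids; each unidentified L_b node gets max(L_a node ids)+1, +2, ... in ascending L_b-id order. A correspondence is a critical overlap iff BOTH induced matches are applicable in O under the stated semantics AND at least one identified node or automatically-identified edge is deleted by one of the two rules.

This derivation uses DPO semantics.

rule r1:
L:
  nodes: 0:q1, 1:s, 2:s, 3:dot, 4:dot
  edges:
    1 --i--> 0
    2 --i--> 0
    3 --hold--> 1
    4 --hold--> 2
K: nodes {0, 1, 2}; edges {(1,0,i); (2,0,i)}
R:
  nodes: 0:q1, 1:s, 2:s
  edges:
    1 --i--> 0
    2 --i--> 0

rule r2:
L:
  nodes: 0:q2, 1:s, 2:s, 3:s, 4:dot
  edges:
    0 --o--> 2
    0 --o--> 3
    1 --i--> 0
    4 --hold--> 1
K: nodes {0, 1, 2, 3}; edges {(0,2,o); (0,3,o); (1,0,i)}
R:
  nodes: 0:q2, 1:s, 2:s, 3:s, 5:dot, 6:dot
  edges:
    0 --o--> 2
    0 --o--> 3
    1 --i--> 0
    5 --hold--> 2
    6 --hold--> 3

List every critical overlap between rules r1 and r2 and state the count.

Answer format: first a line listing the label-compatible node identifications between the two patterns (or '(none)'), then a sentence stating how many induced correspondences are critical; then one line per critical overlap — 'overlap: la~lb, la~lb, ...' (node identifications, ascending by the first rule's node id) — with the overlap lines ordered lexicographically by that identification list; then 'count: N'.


label-compatible node identifications between L(r1) and L(r2): 1~1, 1~2, 1~3, 2~1, 2~2, 2~3, 3~4, 4~4
6 of the induced correspondences are critical overlaps of r1 and r2.
overlap: 1~1, 2~2, 3~4
overlap: 1~1, 2~3, 3~4
overlap: 1~1, 3~4
overlap: 1~2, 2~1, 4~4
overlap: 1~3, 2~1, 4~4
overlap: 2~1, 4~4
count: 6


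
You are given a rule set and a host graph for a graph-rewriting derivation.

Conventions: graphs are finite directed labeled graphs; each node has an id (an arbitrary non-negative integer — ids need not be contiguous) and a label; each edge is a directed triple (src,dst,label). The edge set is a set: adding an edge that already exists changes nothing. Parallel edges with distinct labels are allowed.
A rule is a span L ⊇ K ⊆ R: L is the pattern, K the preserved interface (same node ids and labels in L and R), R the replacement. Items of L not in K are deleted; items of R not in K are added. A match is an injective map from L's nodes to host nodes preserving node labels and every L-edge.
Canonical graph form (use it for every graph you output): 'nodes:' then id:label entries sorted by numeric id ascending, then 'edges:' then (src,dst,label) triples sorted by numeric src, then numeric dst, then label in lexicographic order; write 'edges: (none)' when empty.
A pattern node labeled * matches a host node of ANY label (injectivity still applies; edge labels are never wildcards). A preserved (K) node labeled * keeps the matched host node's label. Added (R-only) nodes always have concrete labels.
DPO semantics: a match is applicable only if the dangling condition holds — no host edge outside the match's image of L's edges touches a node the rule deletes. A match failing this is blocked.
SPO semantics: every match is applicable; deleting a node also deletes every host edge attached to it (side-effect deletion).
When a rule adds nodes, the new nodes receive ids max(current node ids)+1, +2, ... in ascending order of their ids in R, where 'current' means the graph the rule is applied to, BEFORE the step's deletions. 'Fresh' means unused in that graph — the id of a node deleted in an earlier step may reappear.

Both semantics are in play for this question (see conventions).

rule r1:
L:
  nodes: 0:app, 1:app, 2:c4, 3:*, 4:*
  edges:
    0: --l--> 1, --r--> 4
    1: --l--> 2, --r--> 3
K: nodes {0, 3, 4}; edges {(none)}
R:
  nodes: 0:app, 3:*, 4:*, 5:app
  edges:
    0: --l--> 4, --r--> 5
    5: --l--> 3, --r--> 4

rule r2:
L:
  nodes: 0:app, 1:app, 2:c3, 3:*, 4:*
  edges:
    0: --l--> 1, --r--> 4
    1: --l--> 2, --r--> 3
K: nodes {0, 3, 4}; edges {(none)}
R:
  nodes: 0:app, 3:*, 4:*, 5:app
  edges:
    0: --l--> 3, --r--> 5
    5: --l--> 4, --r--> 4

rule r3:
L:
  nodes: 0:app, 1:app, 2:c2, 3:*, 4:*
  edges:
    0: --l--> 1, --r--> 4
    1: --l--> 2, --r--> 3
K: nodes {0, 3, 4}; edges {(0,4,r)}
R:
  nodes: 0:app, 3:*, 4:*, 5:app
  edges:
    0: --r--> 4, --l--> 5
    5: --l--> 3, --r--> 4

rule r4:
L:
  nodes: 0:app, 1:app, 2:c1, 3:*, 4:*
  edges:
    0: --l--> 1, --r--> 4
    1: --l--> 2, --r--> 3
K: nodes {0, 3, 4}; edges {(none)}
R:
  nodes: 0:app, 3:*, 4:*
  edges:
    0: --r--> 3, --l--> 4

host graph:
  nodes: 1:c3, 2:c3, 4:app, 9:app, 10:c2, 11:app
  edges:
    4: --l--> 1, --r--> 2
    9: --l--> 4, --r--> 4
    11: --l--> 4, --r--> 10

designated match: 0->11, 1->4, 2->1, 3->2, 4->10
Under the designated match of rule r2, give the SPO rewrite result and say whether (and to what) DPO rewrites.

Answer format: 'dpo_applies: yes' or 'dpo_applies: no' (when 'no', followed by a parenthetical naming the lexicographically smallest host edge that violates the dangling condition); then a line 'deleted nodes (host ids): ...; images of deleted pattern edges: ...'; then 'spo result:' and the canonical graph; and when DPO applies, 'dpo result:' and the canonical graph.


dpo_applies: no
(the rule deletes node 4, which keeps host edge (9,4,l) outside the match image — the dangling condition fails, DPO blocks; SPO proceeds and side-deletes such edges)
deleted nodes (host ids): 1, 4; images of deleted pattern edges: (4,1,l); (4,2,r); (11,4,l); (11,10,r)
spo result:
nodes: 2:c3, 9:app, 10:c2, 11:app, 12:app
edges: (11,2,l); (11,12,r); (12,10,l); (12,10,r)


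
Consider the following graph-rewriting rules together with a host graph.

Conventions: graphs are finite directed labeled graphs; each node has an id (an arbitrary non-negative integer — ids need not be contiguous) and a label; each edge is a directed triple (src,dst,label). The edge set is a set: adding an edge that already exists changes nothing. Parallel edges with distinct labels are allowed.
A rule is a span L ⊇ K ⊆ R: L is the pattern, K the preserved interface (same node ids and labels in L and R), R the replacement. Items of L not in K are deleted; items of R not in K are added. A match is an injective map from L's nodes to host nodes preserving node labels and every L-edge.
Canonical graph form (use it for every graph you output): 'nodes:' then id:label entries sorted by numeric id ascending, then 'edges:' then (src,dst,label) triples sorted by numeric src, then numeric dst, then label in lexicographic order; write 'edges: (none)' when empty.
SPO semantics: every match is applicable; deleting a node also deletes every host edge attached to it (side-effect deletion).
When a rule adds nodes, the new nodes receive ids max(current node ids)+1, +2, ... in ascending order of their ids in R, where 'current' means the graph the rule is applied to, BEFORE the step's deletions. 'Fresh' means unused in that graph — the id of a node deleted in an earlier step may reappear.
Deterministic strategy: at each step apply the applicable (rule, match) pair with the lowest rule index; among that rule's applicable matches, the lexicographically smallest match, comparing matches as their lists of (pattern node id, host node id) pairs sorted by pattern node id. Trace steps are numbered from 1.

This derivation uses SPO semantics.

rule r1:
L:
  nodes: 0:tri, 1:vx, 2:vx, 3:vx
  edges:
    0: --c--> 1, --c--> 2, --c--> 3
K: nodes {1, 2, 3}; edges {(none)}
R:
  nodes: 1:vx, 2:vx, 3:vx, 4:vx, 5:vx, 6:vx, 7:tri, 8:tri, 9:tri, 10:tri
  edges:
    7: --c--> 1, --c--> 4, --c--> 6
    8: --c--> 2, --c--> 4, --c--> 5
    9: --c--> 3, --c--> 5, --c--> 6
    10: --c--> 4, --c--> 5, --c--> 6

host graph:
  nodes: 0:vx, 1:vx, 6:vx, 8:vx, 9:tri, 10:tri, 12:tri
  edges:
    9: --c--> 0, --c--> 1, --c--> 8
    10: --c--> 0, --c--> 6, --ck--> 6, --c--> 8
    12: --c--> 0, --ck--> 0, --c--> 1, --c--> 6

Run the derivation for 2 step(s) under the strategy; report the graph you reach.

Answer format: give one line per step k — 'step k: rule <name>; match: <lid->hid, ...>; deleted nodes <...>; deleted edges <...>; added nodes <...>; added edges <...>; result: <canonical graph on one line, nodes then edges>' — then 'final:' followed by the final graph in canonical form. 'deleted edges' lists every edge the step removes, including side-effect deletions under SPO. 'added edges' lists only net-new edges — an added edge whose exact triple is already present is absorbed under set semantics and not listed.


step 1: rule r1; match: 0->9, 1->0, 2->1, 3->8; deleted nodes 9; deleted edges (9,0,c); (9,1,c); (9,8,c); added nodes 13, 14, 15, 16, 17, 18, 19; added edges (16,0,c); (16,13,c); (16,15,c); (17,1,c); (17,13,c); (17,14,c); (18,8,c); (18,14,c); (18,15,c); (19,13,c); (19,14,c); (19,15,c); result: nodes: 0:vx, 1:vx, 6:vx, 8:vx, 10:tri, 12:tri, 13:vx, 14:vx, 15:vx, 16:tri, 17:tri, 18:tri, 19:tri edges: (10,0,c); (10,6,c); (10,6,ck); (10,8,c); (12,0,c); (12,0,ck); (12,1,c); (12,6,c); (16,0,c); (16,13,c); (16,15,c); (17,1,c); (17,13,c); (17,14,c); (18,8,c); (18,14,c); (18,15,c); (19,13,c); (19,14,c); (19,15,c)
step 2: rule r1; match: 0->10, 1->0, 2->6, 3->8; deleted nodes 10; deleted edges (10,0,c); (10,6,c); (10,6,ck); (10,8,c); added nodes 20, 21, 22, 23, 24, 25, 26; added edges (23,0,c); (23,20,c); (23,22,c); (24,6,c); (24,20,c); (24,21,c); (25,8,c); (25,21,c); (25,22,c); (26,20,c); (26,21,c); (26,22,c); result: nodes: 0:vx, 1:vx, 6:vx, 8:vx, 12:tri, 13:vx, 14:vx, 15:vx, 16:tri, 17:tri, 18:tri, 19:tri, 20:vx, 21:vx, 22:vx, 23:tri, 24:tri, 25:tri, 26:tri edges: (12,0,c); (12,0,ck); (12,1,c); (12,6,c); (16,0,c); (16,13,c); (16,15,c); (17,1,c); (17,13,c); (17,14,c); (18,8,c); (18,14,c); (18,15,c); (19,13,c); (19,14,c); (19,15,c); (23,0,c); (23,20,c); (23,22,c); (24,6,c); (24,20,c); (24,21,c); (25,8,c); (25,21,c); (25,22,c); (26,20,c); (26,21,c); (26,22,c)
final:
nodes: 0:vx, 1:vx, 6:vx, 8:vx, 12:tri, 13:vx, 14:vx, 15:vx, 16:tri, 17:tri, 18:tri, 19:tri, 20:vx, 21:vx, 22:vx, 23:tri, 24:tri, 25:tri, 26:tri
edges: (12,0,c); (12,0,ck); (12,1,c); (12,6,c); (16,0,c); (16,13,c); (16,15,c); (17,1,c); (17,13,c); (17,14,c); (18,8,c); (18,14,c); (18,15,c); (19,13,c); (19,14,c); (19,15,c); (23,0,c); (23,20,c); (23,22,c); (24,6,c); (24,20,c); (24,21,c); (25,8,c); (25,21,c); (25,22,c); (26,20,c); (26,21,c); (26,22,c)


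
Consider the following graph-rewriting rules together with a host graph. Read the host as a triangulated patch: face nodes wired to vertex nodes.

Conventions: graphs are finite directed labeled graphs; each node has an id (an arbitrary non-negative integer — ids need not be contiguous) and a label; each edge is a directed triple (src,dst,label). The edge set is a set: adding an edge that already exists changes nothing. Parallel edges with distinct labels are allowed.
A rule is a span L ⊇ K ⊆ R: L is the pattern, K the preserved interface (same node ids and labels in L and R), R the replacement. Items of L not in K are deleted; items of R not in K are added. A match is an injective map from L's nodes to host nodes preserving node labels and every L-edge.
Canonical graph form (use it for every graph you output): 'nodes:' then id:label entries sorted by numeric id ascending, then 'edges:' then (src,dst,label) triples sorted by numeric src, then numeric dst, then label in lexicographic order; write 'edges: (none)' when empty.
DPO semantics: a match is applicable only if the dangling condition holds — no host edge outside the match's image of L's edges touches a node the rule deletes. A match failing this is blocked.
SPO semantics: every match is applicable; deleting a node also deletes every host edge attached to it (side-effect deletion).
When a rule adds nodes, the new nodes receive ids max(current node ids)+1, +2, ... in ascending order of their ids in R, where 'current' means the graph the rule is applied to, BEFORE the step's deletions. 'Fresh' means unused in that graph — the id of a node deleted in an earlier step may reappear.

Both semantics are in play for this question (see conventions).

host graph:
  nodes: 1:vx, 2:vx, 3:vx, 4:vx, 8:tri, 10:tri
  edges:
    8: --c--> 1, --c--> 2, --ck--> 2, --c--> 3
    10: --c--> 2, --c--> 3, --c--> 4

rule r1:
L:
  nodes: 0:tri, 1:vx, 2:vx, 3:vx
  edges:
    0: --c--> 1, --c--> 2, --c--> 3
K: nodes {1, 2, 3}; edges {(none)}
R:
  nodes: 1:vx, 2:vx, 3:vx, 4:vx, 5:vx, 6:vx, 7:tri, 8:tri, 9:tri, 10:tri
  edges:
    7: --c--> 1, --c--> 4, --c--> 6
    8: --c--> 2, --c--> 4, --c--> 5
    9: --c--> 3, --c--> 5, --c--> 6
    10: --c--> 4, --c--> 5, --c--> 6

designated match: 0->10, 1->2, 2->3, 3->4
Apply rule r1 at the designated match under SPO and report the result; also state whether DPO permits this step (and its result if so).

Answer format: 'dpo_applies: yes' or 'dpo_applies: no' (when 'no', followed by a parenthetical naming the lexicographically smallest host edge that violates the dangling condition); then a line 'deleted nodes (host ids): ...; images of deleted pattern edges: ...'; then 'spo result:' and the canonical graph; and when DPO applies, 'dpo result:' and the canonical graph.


dpo_applies: yes
deleted nodes (host ids): 10; images of deleted pattern edges: (10,2,c); (10,3,c); (10,4,c)
spo result:
nodes: 1:vx, 2:vx, 3:vx, 4:vx, 8:tri, 11:vx, 12:vx, 13:vx, 14:tri, 15:tri, 16:tri, 17:tri
edges: (8,1,c); (8,2,c); (8,2,ck); (8,3,c); (14,2,c); (14,11,c); (14,13,c); (15,3,c); (15,11,c); (15,12,c); (16,4,c); (16,12,c); (16,13,c); (17,11,c); (17,12,c); (17,13,c)
dpo result:
nodes: 1:vx, 2:vx, 3:vx, 4:vx, 8:tri, 11:vx, 12:vx, 13:vx, 14:tri, 15:tri, 16:tri, 17:tri
edges: (8,1,c); (8,2,c); (8,2,ck); (8,3,c); (14,2,c); (14,11,c); (14,13,c); (15,3,c); (15,11,c); (15,12,c); (16,4,c); (16,12,c); (16,13,c); (17,11,c); (17,12,c); (17,13,c)


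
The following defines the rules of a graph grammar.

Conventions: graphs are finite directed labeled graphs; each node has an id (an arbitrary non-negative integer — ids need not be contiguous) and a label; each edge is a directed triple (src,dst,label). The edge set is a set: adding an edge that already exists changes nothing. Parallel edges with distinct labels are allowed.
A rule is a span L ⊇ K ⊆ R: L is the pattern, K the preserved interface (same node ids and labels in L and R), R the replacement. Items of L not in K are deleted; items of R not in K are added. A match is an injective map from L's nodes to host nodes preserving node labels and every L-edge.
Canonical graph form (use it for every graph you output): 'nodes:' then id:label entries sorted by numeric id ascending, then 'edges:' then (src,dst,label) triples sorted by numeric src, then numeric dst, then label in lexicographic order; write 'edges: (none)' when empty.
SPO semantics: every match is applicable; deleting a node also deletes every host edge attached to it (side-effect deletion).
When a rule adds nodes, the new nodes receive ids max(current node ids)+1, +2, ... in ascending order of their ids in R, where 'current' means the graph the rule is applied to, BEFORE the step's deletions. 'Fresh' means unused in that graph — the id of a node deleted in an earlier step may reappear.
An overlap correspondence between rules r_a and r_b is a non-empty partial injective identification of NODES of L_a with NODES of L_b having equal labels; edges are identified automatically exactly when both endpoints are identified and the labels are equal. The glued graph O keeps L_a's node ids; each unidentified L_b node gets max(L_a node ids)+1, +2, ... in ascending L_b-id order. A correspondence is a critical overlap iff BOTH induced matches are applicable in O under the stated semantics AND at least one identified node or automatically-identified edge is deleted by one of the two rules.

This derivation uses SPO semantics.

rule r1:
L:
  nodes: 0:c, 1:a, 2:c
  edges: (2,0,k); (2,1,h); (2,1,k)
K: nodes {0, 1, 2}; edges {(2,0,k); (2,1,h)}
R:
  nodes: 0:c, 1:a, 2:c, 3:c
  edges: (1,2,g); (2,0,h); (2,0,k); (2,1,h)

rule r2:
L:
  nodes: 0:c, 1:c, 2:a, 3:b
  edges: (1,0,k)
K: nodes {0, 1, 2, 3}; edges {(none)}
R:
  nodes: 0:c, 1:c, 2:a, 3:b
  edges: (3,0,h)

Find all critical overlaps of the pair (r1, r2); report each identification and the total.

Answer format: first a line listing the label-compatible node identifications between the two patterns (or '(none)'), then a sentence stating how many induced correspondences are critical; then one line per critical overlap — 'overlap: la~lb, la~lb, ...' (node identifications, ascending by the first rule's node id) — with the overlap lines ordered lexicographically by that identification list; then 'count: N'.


label-compatible node identifications between L(r1) and L(r2): 0~0, 0~1, 1~2, 2~0, 2~1
2 of the induced correspondences are critical overlaps of r1 and r2.
overlap: 0~0, 1~2, 2~1
overlap: 0~0, 2~1
count: 2


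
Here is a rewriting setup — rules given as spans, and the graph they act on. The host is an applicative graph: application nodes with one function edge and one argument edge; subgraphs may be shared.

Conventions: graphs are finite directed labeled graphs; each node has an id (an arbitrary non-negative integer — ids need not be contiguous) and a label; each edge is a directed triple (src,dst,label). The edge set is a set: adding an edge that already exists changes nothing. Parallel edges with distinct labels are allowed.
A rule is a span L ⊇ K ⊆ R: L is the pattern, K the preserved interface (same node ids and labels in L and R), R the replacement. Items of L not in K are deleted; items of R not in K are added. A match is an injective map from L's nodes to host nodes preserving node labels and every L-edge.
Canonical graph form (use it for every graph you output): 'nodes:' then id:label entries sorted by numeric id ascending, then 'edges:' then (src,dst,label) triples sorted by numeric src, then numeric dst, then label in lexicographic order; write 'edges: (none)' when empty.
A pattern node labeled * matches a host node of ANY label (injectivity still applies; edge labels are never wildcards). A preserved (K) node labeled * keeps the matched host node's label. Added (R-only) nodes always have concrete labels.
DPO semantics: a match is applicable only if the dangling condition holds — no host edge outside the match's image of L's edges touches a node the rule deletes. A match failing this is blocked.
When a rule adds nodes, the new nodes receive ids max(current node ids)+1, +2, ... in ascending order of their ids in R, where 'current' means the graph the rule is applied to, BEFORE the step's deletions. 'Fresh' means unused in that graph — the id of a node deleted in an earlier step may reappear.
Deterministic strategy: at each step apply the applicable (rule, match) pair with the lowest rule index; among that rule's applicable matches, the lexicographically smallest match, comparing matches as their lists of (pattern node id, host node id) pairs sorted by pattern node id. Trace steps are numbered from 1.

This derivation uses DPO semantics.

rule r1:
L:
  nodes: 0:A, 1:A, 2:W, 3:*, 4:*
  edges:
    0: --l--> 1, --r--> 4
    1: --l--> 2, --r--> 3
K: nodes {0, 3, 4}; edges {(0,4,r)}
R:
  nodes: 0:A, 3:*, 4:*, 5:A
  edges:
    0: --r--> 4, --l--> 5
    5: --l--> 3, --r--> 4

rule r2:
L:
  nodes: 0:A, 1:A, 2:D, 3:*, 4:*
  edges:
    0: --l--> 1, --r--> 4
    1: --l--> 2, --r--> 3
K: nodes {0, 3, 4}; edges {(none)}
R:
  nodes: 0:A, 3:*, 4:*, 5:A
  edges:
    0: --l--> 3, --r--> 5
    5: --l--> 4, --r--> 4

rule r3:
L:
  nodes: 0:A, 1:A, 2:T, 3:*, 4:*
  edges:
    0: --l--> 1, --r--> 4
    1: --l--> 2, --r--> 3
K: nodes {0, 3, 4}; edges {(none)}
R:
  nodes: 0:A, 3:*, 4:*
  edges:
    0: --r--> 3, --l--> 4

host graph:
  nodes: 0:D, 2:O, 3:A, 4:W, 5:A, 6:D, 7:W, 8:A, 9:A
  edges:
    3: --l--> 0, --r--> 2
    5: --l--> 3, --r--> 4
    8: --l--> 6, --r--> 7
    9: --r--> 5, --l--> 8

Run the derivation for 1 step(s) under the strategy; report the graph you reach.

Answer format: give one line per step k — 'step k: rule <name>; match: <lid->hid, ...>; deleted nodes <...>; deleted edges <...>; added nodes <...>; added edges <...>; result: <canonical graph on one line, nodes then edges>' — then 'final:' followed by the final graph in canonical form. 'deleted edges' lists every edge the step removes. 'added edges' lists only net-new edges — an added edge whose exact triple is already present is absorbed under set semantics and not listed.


step 1: rule r2; match: 0->5, 1->3, 2->0, 3->2, 4->4; deleted nodes 0, 3; deleted edges (3,0,l); (3,2,r); (5,3,l); (5,4,r); added nodes 10; added edges (5,2,l); (5,10,r); (10,4,l); (10,4,r); result: nodes: 2:O, 4:W, 5:A, 6:D, 7:W, 8:A, 9:A, 10:A edges: (5,2,l); (5,10,r); (8,6,l); (8,7,r); (9,5,r); (9,8,l); (10,4,l); (10,4,r)
final:
nodes: 2:O, 4:W, 5:A, 6:D, 7:W, 8:A, 9:A, 10:A
edges: (5,2,l); (5,10,r); (8,6,l); (8,7,r); (9,5,r); (9,8,l); (10,4,l); (10,4,r)


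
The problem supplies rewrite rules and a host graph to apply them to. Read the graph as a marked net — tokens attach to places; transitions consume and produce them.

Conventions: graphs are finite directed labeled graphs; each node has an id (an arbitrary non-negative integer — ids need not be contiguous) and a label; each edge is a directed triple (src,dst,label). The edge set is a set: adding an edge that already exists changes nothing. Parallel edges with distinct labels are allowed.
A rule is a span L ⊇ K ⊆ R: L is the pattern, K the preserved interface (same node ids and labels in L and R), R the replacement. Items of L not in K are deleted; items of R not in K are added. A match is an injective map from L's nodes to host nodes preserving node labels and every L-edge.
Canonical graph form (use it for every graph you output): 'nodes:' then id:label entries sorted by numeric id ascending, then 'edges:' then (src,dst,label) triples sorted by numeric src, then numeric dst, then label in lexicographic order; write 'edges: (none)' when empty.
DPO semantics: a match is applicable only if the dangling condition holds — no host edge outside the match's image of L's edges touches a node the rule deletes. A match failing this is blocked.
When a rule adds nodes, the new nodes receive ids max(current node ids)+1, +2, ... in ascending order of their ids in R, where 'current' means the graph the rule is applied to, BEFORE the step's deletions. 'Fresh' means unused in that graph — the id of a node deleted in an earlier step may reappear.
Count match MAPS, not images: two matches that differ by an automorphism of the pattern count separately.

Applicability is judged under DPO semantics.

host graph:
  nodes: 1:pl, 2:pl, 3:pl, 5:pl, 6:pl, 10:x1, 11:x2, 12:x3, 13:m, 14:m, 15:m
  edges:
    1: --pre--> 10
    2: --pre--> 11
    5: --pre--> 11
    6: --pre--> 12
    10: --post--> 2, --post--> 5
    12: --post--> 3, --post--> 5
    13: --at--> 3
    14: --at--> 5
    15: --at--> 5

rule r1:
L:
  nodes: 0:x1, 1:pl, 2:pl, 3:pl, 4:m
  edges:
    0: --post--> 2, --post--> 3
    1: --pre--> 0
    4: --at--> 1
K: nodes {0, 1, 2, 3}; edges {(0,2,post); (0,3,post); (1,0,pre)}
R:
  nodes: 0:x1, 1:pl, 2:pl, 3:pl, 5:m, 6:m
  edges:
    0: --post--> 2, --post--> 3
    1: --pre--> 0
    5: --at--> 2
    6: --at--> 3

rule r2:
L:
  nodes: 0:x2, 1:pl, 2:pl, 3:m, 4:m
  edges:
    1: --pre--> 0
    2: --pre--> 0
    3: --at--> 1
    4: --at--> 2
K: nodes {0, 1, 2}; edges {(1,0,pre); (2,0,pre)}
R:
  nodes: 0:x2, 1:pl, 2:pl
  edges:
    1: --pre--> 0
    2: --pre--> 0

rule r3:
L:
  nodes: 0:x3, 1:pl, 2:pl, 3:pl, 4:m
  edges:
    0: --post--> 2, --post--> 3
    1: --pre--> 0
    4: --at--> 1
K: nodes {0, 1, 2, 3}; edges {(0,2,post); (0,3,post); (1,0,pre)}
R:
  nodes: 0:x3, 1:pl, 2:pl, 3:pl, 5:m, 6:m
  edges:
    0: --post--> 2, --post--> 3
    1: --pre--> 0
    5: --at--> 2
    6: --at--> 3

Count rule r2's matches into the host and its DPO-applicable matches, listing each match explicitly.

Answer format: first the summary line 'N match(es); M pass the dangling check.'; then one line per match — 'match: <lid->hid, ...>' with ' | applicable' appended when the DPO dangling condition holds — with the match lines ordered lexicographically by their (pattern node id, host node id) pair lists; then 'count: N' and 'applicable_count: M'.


0 match(es); 0 pass the dangling check.
count: 0
applicable_count: 0


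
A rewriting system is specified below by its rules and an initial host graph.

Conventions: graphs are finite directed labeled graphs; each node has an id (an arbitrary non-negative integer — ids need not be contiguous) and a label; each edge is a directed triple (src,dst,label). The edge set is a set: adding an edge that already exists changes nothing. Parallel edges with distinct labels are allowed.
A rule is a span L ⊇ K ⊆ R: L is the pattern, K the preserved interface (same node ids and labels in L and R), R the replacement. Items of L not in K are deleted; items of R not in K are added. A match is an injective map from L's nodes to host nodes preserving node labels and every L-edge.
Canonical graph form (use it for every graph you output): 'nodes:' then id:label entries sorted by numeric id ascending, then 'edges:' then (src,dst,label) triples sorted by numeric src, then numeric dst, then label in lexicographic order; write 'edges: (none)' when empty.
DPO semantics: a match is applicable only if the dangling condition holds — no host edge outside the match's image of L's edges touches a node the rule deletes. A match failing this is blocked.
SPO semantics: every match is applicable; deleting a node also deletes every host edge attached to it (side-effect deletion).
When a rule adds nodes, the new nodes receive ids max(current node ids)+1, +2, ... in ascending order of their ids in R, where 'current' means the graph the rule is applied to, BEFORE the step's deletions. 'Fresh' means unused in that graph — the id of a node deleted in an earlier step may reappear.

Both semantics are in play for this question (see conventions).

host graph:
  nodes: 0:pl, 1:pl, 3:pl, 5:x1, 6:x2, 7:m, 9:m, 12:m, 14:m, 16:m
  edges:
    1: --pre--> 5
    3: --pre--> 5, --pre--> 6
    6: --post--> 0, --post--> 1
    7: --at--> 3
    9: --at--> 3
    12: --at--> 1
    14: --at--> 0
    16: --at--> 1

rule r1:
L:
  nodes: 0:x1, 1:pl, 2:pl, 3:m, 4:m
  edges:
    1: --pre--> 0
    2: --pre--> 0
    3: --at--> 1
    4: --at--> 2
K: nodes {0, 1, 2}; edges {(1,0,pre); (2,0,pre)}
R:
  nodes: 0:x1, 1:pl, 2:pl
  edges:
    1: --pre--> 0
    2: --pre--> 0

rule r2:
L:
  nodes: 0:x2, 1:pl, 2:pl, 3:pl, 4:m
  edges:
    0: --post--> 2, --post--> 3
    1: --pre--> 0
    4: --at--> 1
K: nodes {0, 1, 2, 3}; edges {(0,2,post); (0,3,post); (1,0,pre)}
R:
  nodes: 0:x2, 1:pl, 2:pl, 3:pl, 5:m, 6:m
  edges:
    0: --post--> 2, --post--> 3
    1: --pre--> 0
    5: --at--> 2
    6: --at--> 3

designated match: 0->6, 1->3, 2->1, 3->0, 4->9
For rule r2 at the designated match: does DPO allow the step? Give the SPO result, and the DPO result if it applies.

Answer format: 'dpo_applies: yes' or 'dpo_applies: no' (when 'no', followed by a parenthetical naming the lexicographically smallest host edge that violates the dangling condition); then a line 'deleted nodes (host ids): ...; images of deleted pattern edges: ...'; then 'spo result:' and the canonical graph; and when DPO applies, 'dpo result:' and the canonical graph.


dpo_applies: yes
deleted nodes (host ids): 9; images of deleted pattern edges: (9,3,at)
spo result:
nodes: 0:pl, 1:pl, 3:pl, 5:x1, 6:x2, 7:m, 12:m, 14:m, 16:m, 17:m, 18:m
edges: (1,5,pre); (3,5,pre); (3,6,pre); (6,0,post); (6,1,post); (7,3,at); (12,1,at); (14,0,at); (16,1,at); (17,1,at); (18,0,at)
dpo result:
nodes: 0:pl, 1:pl, 3:pl, 5:x1, 6:x2, 7:m, 12:m, 14:m, 16:m, 17:m, 18:m
edges: (1,5,pre); (3,5,pre); (3,6,pre); (6,0,post); (6,1,post); (7,3,at); (12,1,at); (14,0,at); (16,1,at); (17,1,at); (18,0,at)


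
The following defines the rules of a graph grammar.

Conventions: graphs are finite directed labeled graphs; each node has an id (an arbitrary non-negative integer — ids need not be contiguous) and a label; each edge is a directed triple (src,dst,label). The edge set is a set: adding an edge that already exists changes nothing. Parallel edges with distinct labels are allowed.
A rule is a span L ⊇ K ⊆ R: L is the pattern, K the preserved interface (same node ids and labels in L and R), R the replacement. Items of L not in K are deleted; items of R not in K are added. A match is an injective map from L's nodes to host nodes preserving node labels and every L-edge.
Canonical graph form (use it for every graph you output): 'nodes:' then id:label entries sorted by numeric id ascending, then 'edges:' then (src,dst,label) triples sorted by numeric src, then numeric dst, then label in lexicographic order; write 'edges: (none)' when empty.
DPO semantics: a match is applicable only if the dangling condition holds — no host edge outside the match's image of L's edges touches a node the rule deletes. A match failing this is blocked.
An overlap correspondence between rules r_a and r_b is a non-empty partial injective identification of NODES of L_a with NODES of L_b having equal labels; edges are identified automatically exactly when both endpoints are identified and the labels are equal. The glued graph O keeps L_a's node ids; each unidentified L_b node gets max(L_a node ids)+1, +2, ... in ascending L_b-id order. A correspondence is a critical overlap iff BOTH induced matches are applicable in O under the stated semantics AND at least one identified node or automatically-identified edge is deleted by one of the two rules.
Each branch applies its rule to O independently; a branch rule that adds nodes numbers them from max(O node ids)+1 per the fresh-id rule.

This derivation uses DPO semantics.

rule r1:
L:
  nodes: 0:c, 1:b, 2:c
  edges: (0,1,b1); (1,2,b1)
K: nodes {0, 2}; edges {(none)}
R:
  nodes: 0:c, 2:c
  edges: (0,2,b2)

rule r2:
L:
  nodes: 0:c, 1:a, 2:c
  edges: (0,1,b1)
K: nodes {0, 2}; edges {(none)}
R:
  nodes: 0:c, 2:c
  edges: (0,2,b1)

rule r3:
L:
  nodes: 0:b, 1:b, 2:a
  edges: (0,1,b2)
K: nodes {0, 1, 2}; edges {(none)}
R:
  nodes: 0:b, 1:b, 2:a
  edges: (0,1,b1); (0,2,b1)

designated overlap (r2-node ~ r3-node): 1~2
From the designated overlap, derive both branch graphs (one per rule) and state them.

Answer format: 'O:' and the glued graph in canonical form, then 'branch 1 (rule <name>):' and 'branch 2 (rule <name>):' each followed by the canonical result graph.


O:
nodes: 0:c, 1:a, 2:c, 3:b, 4:b
edges: (0,1,b1); (3,4,b2)
branch 1 (rule r2):
nodes: 0:c, 2:c, 3:b, 4:b
edges: (0,2,b1); (3,4,b2)
branch 2 (rule r3):
nodes: 0:c, 1:a, 2:c, 3:b, 4:b
edges: (0,1,b1); (3,1,b1); (3,4,b1)


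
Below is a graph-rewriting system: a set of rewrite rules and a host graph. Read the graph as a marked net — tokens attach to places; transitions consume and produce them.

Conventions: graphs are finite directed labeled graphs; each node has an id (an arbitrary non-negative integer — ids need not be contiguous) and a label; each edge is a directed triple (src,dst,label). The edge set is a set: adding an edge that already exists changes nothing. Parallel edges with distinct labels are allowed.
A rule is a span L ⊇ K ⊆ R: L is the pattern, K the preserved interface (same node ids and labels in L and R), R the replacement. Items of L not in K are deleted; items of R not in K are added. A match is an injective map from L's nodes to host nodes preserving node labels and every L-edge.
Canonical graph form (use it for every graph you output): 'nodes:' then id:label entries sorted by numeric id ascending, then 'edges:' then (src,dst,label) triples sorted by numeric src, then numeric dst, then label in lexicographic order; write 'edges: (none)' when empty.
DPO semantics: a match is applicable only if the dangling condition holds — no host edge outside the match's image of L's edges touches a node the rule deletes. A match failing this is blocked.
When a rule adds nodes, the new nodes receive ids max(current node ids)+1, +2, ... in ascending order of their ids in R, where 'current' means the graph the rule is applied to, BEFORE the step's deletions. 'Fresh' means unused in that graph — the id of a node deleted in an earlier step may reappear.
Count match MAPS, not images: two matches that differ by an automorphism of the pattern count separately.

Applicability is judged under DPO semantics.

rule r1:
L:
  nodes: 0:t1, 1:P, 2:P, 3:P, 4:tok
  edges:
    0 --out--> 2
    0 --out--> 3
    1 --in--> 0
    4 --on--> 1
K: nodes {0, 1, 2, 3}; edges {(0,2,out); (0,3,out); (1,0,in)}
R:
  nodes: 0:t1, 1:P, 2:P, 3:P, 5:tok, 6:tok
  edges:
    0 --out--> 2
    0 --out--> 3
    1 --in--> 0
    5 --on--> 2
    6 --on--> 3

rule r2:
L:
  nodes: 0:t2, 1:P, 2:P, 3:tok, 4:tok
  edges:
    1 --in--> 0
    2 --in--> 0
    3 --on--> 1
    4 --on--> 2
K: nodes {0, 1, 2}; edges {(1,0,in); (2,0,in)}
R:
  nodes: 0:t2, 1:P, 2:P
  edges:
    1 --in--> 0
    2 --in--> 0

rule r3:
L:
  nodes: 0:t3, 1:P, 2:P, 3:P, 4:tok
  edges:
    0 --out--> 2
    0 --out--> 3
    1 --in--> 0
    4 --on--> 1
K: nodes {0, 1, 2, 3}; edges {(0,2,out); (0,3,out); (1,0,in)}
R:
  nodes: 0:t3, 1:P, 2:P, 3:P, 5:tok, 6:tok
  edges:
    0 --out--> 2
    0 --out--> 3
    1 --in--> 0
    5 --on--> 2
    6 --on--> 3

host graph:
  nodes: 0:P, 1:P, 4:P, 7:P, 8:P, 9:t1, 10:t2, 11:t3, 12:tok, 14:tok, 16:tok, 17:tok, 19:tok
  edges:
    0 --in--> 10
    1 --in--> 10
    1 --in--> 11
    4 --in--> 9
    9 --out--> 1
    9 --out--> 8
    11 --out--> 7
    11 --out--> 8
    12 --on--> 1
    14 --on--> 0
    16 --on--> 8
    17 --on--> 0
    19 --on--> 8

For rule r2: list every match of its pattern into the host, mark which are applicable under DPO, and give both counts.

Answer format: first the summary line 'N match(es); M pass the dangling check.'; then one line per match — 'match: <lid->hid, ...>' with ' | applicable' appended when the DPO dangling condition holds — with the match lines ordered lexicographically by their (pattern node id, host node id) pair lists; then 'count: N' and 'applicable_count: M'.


4 match(es); 4 pass the dangling check.
match: 0->10, 1->0, 2->1, 3->14, 4->12 | applicable
match: 0->10, 1->0, 2->1, 3->17, 4->12 | applicable
match: 0->10, 1->1, 2->0, 3->12, 4->14 | applicable
match: 0->10, 1->1, 2->0, 3->12, 4->17 | applicable
count: 4
applicable_count: 4


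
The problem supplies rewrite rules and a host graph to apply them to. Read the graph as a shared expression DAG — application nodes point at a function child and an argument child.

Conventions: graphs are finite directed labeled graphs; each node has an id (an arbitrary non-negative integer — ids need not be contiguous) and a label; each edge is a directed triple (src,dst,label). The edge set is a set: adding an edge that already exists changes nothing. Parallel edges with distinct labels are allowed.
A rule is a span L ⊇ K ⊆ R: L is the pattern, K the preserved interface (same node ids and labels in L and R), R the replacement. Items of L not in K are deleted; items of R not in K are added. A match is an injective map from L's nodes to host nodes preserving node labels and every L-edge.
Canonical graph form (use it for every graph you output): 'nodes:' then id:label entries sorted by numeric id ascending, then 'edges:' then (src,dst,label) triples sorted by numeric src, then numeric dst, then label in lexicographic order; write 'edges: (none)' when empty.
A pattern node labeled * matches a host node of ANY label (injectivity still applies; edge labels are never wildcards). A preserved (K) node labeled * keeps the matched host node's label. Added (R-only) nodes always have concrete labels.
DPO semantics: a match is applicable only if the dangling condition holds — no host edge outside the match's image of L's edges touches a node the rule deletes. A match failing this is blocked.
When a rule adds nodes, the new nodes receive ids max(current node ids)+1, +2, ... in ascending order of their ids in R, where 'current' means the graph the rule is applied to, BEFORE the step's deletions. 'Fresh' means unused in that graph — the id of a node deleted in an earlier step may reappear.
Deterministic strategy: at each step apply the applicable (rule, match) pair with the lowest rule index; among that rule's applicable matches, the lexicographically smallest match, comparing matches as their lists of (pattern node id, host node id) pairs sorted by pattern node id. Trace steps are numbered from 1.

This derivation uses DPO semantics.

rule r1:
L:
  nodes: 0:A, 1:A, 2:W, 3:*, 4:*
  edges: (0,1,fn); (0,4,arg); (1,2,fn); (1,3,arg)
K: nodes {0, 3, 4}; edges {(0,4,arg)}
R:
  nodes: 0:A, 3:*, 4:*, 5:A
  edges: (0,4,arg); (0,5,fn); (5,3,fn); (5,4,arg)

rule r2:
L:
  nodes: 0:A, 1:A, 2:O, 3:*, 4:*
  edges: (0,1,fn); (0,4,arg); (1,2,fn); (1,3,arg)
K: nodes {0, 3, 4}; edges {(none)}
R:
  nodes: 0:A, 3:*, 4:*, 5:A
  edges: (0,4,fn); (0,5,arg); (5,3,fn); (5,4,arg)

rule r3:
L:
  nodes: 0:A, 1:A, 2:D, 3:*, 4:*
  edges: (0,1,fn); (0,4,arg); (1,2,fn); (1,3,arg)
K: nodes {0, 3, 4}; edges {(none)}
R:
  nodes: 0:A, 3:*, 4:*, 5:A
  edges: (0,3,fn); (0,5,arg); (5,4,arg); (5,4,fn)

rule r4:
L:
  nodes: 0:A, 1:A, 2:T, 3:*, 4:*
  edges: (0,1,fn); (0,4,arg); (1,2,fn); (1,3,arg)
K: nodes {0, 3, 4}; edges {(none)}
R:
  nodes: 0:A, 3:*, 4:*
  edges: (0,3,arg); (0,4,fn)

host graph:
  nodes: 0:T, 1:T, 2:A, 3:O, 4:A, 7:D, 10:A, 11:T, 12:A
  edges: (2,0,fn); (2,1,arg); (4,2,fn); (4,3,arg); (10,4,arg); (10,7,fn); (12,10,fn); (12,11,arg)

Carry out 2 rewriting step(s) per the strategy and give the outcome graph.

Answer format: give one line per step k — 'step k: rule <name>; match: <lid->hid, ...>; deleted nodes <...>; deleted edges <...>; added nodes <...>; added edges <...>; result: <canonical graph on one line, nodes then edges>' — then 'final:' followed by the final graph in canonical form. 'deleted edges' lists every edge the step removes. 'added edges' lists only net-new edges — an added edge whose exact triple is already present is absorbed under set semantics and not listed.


step 1: rule r3; match: 0->12, 1->10, 2->7, 3->4, 4->11; deleted nodes 7, 10; deleted edges (10,4,arg); (10,7,fn); (12,10,fn); (12,11,arg); added nodes 13; added edges (12,4,fn); (12,13,arg); (13,11,arg); (13,11,fn); result: nodes: 0:T, 1:T, 2:A, 3:O, 4:A, 11:T, 12:A, 13:A edges: (2,0,fn); (2,1,arg); (4,2,fn); (4,3,arg); (12,4,fn); (12,13,arg); (13,11,arg); (13,11,fn)
step 2: rule r4; match: 0->4, 1->2, 2->0, 3->1, 4->3; deleted nodes 0, 2; deleted edges (2,0,fn); (2,1,arg); (4,2,fn); (4,3,arg); added nodes (none); added edges (4,1,arg); (4,3,fn); result: nodes: 1:T, 3:O, 4:A, 11:T, 12:A, 13:A edges: (4,1,arg); (4,3,fn); (12,4,fn); (12,13,arg); (13,11,arg); (13,11,fn)
final:
nodes: 1:T, 3:O, 4:A, 11:T, 12:A, 13:A
edges: (4,1,arg); (4,3,fn); (12,4,fn); (12,13,arg); (13,11,arg); (13,11,fn)
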